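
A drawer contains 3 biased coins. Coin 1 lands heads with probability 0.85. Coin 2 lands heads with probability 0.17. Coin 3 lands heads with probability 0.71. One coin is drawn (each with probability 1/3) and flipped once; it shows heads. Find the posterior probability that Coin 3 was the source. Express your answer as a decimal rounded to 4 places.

Posterior probability ≈ 0.4104

Tabulate prior·likelihood by source: [1] prior 0.333333, lik 0.85, product 0.2833; [2] prior 0.333333, lik 0.17, product 0.05667; [3] prior 0.333333, lik 0.71, product 0.2367.
Normalizing constant = 0.57667; the posterior for Coin 3 is its product over the sum, 0.2367/0.57667 = 0.4104.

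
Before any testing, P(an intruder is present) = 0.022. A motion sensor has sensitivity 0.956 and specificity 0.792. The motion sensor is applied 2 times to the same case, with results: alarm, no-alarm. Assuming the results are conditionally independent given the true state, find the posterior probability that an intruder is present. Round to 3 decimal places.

With H the event that an intruder is present, the joint likelihood of the observed sequence is P(data|H) = 0.956·0.044 = 0.042064 and P(data|¬H) = 0.208·0.792 = 0.16474.
Bayes: P(H|data) = 0.022·0.042064 / (0.022·0.042064 + 0.978·0.16474) = 0.00092541/0.16204 = 0.0057.

Posterior P(H) ≈ 0.006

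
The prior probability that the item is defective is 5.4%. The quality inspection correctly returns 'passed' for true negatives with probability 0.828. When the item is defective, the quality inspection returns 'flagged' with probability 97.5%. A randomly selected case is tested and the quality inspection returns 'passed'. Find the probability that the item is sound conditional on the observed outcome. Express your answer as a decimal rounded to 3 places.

Let H be the event that the item is defective. P(H) = 0.054, so P(¬H) = 0.946. With E the 'passed' result, P(E|H) = 0.025 and P(E|¬H) = 0.828.
P(E) = 0.025·0.054 + 0.828·0.946 = 0.0013500 + 0.78329 = 0.78464.
By Bayes' theorem, P(H|E) = 0.0013500 / 0.78464 = 0.002. Hence P(¬H|E) = 1 − 0.002 = 0.998.

P(¬H | E) ≈ 0.998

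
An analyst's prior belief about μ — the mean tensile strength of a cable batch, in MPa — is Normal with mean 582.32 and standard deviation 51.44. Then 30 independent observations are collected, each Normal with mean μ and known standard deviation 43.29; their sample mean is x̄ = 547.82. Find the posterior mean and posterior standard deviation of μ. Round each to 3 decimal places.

Prior precision 1/τ₀² = 1/51.44² = 0.00037792; data precision n/σ² = 30/43.29² = 0.0160083.
Posterior precision = 0.00037792 + 0.0160083 = 0.0163863, giving posterior SD = 1/√0.0163863 = 7.812.
Posterior mean = (0.00037792·582.32 + 0.0160083·547.82) / 0.0163863 = 548.616.

Posterior mean ≈ 548.616; posterior SD ≈ 7.812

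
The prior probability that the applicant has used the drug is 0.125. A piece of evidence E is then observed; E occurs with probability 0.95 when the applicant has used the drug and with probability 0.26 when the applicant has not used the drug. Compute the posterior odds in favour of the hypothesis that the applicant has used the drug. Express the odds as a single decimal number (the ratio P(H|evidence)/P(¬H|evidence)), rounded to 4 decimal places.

Prior odds = 0.125/(1−0.125) = 0.14286.
Likelihood ratio for E = 0.95/0.26 = 3.6538.
Posterior odds = prior odds × LR = 0.52198.

Posterior odds ≈ 0.5220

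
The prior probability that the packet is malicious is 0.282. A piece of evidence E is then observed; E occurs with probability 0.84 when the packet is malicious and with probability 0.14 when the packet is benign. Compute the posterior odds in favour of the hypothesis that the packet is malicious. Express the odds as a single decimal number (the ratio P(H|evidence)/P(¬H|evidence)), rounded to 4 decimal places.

Prior odds = 0.282/(1−0.282) = 0.39276.
Likelihood ratio for E = 0.84/0.14 = 6.0000.
Posterior odds = prior odds × LR = 2.3565.

Posterior odds ≈ 2.3565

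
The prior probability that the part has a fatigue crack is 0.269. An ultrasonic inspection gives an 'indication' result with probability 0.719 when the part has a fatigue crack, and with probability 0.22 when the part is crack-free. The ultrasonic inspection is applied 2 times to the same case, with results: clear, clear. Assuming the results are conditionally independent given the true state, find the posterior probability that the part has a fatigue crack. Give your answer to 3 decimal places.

Let H be the event that the part has a fatigue crack; start with P(H) = 0.269. P('indication'|H) = 0.719, P('indication'|¬H) = 0.22.
Update on result 1 ('clear'): P(H) ← 0.281·0.2690 / (0.281·0.2690 + 0.78·0.7310) = 0.075589/0.64577 = 0.1171.
Update on result 2 ('clear'): P(H) ← 0.281·0.1171 / (0.281·0.1171 + 0.78·0.8829) = 0.032892/0.72159 = 0.0456.

Posterior P(H) ≈ 0.046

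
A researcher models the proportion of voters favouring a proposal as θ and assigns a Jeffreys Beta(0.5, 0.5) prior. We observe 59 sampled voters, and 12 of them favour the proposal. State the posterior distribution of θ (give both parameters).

The binomial likelihood is conjugate to the Beta prior: with 12 successes and 47 failures, the posterior is Beta(0.5+12, 0.5+47) = Beta(12.5, 47.5).

Posterior: Beta(12.5, 47.5)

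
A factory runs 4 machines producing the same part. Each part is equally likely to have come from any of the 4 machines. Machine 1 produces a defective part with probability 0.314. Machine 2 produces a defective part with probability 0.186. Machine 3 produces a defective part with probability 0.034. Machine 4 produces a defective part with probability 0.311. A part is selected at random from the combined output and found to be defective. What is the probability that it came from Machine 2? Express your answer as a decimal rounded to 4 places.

P(defective|M1) = 0.314; P(defective|M2) = 0.186; P(defective|M3) = 0.034; P(defective|M4) = 0.311.
Prior × likelihood for each source: 0.25·0.314=0.07850, 0.25·0.186=0.04650, 0.25·0.034=0.008500, 0.25·0.311=0.07775. Summing gives P(defective) = 0.21125.
P(Machine 2 | defective) = 0.04650 / 0.21125 = 0.2201.

Posterior probability ≈ 0.2201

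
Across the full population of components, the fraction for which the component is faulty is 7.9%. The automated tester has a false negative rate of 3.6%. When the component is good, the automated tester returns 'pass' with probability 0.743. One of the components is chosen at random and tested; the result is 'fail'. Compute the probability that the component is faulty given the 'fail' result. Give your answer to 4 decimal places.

P(H | E) ≈ 0.2434

Write H for 'the component is faulty'. Prior odds H:¬H = 0.079/0.921 = 0.085776. For the 'fail' outcome, the likelihood ratio is 0.964/0.257 = 3.7510.
Posterior odds = 0.085776 × 3.7510 = 0.32174, so P(H|E) = 0.32174/(1+0.32174) = 0.2434.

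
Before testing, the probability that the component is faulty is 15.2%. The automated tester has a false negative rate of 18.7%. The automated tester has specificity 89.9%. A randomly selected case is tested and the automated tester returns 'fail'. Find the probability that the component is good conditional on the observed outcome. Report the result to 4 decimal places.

P(¬H | E) ≈ 0.4094

Let H be the event that the component is faulty. P(H) = 0.152, so P(¬H) = 0.848. With E the 'fail' result, P(E|H) = 0.813 and P(E|¬H) = 0.101.
P(E) = 0.813·0.152 + 0.101·0.848 = 0.12358 + 0.085648 = 0.20922.
By Bayes' theorem, P(H|E) = 0.12358 / 0.20922 = 0.5906. Hence P(¬H|E) = 1 − 0.5906 = 0.4094.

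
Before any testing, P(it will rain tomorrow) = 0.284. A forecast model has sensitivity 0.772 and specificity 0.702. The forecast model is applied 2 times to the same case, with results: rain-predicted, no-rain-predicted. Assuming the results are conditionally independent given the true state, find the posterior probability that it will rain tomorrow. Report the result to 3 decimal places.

With H the event that it will rain tomorrow, the joint likelihood of the observed sequence is P(data|H) = 0.772·0.228 = 0.17602 and P(data|¬H) = 0.298·0.702 = 0.20920.
Bayes: P(H|data) = 0.284·0.17602 / (0.284·0.17602 + 0.716·0.20920) = 0.049989/0.19977 = 0.2502.

Posterior P(H) ≈ 0.250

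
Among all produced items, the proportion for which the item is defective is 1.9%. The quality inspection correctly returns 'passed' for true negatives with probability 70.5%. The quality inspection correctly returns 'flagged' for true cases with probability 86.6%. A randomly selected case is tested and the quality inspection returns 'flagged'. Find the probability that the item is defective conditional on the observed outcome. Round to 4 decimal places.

P(H | E) ≈ 0.0538

Write H for 'the item is defective'. Prior odds H:¬H = 0.019/0.981 = 0.019368. For the 'flagged' outcome, the likelihood ratio is 0.866/0.295 = 2.9356.
Posterior odds = 0.019368 × 2.9356 = 0.056857, so P(H|E) = 0.056857/(1+0.056857) = 0.0538.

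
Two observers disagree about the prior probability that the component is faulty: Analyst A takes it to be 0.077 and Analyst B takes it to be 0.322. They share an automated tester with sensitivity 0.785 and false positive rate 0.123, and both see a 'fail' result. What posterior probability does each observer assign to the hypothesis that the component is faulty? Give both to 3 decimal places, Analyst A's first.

Analyst A: 0.347; Analyst B: 0.752

P('+'|H) = 0.785, P('+'|¬H) = 0.123.
Analyst A: numerator 0.785·0.077 = 0.060445; evidence = 0.060445+0.123·0.923 = 0.17397; posterior = 0.347.
Analyst B: numerator 0.785·0.322 = 0.25277; evidence = 0.25277+0.123·0.678 = 0.33616; posterior = 0.752.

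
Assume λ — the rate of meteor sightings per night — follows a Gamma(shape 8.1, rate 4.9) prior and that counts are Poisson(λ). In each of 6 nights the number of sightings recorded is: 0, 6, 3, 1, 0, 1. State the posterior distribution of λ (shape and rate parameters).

The Poisson likelihood adds the total count to the shape and the number of exposure periods to the rate. Here ∑xᵢ = 11 and n = 6, so shape 8.1→19.1 and rate 4.9→10.9.

Posterior: Gamma(shape=19.1, rate=10.9)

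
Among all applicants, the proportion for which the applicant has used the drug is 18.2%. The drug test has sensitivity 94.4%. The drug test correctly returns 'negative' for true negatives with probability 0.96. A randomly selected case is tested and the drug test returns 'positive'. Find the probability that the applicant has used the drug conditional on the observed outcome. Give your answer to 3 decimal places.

Write H for 'the applicant has used the drug'. Prior odds H:¬H = 0.182/0.818 = 0.22249. For the 'positive' outcome, the likelihood ratio is 0.944/0.04 = 23.600.
Posterior odds = 0.22249 × 23.600 = 5.2509, so P(H|E) = 5.2509/(1+5.2509) = 0.840.

P(H | E) ≈ 0.840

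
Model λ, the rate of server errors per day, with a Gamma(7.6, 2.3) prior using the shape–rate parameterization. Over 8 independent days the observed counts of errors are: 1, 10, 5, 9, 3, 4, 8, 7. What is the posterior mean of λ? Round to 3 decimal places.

Total count ∑xᵢ = 47 over n = 8 days.
Gamma is conjugate to the Poisson likelihood: posterior is Gamma(shape = 7.6+47 = 54.6, rate = 2.3+8 = 10.3).
Posterior mean = shape/rate = 54.6/10.3 = 5.301.

Posterior mean ≈ 5.301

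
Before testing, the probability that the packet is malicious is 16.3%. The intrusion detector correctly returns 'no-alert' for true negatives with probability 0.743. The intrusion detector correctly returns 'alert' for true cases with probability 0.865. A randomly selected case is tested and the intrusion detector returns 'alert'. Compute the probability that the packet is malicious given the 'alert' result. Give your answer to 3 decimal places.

P(H | E) ≈ 0.396

Let H be the event that the packet is malicious. P(H) = 0.163, so P(¬H) = 0.837. With E the 'alert' result, P(E|H) = 0.865 and P(E|¬H) = 0.257.
P(E) = 0.865·0.163 + 0.257·0.837 = 0.14100 + 0.21511 = 0.35610.
By Bayes' theorem, P(H|E) = 0.14100 / 0.35610 = 0.396.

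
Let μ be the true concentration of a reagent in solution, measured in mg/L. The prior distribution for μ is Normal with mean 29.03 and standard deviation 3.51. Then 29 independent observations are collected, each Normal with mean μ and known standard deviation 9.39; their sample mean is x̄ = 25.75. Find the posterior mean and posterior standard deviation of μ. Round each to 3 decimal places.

Posterior mean ≈ 26.399; posterior SD ≈ 1.562

With known σ, the Normal prior is conjugate. Weight on the data is w = (n/σ²)/(n/σ² + 1/τ₀²) = 0.328902/(0.328902+0.0811682) = 0.80206.
Posterior mean = w·x̄ + (1−w)·μ₀ = 0.80206·25.75 + 0.19794·29.03 = 26.399. Posterior variance = 1/(0.328902+0.0811682) = 2.43861, so SD = 1.562.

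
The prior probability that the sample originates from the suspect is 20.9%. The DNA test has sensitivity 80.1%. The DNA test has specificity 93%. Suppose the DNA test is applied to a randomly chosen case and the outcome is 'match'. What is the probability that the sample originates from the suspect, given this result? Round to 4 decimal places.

P(H | E) ≈ 0.7515

Write H for 'the sample originates from the suspect'. Prior odds H:¬H = 0.209/0.791 = 0.26422. For the 'match' outcome, the likelihood ratio is 0.801/0.07 = 11.443.
Posterior odds = 0.26422 × 11.443 = 3.0235, so P(H|E) = 3.0235/(1+3.0235) = 0.7515.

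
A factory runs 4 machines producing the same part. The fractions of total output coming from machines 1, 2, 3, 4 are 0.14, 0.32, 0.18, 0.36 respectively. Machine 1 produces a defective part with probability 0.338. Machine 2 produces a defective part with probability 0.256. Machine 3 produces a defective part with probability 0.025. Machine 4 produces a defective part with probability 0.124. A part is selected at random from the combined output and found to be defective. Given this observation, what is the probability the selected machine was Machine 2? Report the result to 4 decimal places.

Tabulate prior·likelihood by source: [1] prior 0.14, lik 0.338, product 0.04732; [2] prior 0.32, lik 0.256, product 0.08192; [3] prior 0.18, lik 0.025, product 0.004500; [4] prior 0.36, lik 0.124, product 0.04464.
Normalizing constant = 0.17838; the posterior for Machine 2 is its product over the sum, 0.08192/0.17838 = 0.4592.

Posterior probability ≈ 0.4592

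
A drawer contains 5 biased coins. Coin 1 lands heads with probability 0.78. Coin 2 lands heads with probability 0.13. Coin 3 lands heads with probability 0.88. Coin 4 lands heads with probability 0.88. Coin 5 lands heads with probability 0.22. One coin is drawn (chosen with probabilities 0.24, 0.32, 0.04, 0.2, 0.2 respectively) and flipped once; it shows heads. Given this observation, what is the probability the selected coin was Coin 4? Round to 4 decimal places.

Tabulate prior·likelihood by source: [1] prior 0.24, lik 0.78, product 0.1872; [2] prior 0.32, lik 0.13, product 0.04160; [3] prior 0.04, lik 0.88, product 0.03520; [4] prior 0.2, lik 0.88, product 0.1760; [5] prior 0.2, lik 0.22, product 0.04400.
Normalizing constant = 0.48400; the posterior for Coin 4 is its product over the sum, 0.1760/0.48400 = 0.3636.

Posterior probability ≈ 0.3636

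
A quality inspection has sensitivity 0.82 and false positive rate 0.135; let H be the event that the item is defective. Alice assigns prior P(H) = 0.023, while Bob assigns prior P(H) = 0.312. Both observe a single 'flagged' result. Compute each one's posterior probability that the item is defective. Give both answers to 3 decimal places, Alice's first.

P('+'|H) = 0.82, P('+'|¬H) = 0.135.
Alice: numerator 0.82·0.023 = 0.018860; evidence = 0.018860+0.135·0.977 = 0.15076; posterior = 0.125.
Bob: numerator 0.82·0.312 = 0.25584; evidence = 0.25584+0.135·0.688 = 0.34872; posterior = 0.734.

Alice: 0.125; Bob: 0.734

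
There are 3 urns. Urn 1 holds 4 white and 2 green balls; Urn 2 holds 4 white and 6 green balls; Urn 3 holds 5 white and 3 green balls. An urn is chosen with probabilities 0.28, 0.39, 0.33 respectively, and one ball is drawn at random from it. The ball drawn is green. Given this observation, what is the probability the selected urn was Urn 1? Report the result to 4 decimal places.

P(green|Urn 1) = 0.3333; P(green|Urn 2) = 0.6; P(green|Urn 3) = 0.375.
Prior × likelihood for each source: 0.28·0.3333=0.09333, 0.39·0.6=0.2340, 0.33·0.375=0.1237. Summing gives P(green) = 0.45108.
P(Urn 1 | green) = 0.09333 / 0.45108 = 0.2069.

Posterior probability ≈ 0.2069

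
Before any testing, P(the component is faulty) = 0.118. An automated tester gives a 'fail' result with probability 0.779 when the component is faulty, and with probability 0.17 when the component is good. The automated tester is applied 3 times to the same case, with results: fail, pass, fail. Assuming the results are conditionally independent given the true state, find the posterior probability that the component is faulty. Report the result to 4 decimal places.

With H the event that the component is faulty, the joint likelihood of the observed sequence is P(data|H) = 0.779·0.221·0.779 = 0.13411 and P(data|¬H) = 0.17·0.83·0.17 = 0.023987.
Bayes: P(H|data) = 0.118·0.13411 / (0.118·0.13411 + 0.882·0.023987) = 0.015825/0.036982 = 0.4279.

Posterior P(H) ≈ 0.4279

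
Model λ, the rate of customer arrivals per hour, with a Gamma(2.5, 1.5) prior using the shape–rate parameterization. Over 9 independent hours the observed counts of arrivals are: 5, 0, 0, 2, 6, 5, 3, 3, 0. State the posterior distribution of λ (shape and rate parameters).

Posterior: Gamma(shape=26.5, rate=10.5)

Total count ∑xᵢ = 24 over n = 9 hours.
Gamma is conjugate to the Poisson likelihood: posterior is Gamma(shape = 2.5+24 = 26.5, rate = 1.5+9 = 10.5).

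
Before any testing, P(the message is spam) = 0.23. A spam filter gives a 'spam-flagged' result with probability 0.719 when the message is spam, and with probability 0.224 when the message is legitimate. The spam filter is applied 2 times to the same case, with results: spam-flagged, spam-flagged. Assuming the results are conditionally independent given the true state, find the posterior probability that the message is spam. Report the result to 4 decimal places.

Posterior P(H) ≈ 0.7548

Let H be the event that the message is spam; start with P(H) = 0.23. P('spam-flagged'|H) = 0.719, P('spam-flagged'|¬H) = 0.224.
Update on result 1 ('spam-flagged'): P(H) ← 0.719·0.2300 / (0.719·0.2300 + 0.224·0.7700) = 0.16537/0.33785 = 0.4895.
Update on result 2 ('spam-flagged'): P(H) ← 0.719·0.4895 / (0.719·0.4895 + 0.224·0.5105) = 0.35193/0.46629 = 0.7548.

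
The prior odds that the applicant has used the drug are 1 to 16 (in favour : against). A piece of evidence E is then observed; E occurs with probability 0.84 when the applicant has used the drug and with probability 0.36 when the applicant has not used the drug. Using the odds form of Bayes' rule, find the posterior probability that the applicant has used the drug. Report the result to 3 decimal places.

Prior odds = 1/16 = 0.062500. In log-odds, ln(0.062500) = -2.7726.
Add log likelihood ratio: ln(2.3333) = 0.84730.
Posterior log-odds = -1.9253, so posterior odds = exp(-1.9253) = 0.14583. Converting, P(H|E) = 0.14583/1.1458 = 0.127.

Posterior probability ≈ 0.127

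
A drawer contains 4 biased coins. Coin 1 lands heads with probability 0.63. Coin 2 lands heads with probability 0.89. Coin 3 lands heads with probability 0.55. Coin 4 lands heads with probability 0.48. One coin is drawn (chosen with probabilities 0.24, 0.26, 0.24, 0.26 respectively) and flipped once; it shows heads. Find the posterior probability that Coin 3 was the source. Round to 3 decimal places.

Posterior probability ≈ 0.206

Tabulate prior·likelihood by source: [1] prior 0.24, lik 0.63, product 0.1512; [2] prior 0.26, lik 0.89, product 0.2314; [3] prior 0.24, lik 0.55, product 0.1320; [4] prior 0.26, lik 0.48, product 0.1248.
Normalizing constant = 0.63940; the posterior for Coin 3 is its product over the sum, 0.1320/0.63940 = 0.206.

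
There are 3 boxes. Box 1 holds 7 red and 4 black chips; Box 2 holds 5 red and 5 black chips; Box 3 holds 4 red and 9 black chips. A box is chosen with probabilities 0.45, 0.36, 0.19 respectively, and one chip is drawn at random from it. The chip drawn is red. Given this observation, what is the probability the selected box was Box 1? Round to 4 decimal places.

Tabulate prior·likelihood by source: [1] prior 0.45, lik 0.6364, product 0.2864; [2] prior 0.36, lik 0.5, product 0.1800; [3] prior 0.19, lik 0.3077, product 0.05846.
Normalizing constant = 0.52483; the posterior for Box 1 is its product over the sum, 0.2864/0.52483 = 0.5456.

Posterior probability ≈ 0.5456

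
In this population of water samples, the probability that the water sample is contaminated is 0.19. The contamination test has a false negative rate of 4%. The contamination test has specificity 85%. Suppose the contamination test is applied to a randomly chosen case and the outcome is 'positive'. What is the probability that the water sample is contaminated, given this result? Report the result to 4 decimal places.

Write H for 'the water sample is contaminated'. Prior odds H:¬H = 0.19/0.81 = 0.23457. For the 'positive' outcome, the likelihood ratio is 0.96/0.15 = 6.4000.
Posterior odds = 0.23457 × 6.4000 = 1.5012, so P(H|E) = 1.5012/(1+1.5012) = 0.6002.

P(H | E) ≈ 0.6002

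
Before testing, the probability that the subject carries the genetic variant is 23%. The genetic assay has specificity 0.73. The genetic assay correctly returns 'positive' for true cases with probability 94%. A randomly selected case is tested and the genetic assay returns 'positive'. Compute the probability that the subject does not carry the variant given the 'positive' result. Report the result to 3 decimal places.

P(¬H | E) ≈ 0.490

Let H be the event that the subject carries the genetic variant. P(H) = 0.23, so P(¬H) = 0.77. With E the 'positive' result, P(E|H) = 0.94 and P(E|¬H) = 0.27.
P(E) = 0.94·0.23 + 0.27·0.77 = 0.21620 + 0.20790 = 0.42410.
By Bayes' theorem, P(H|E) = 0.21620 / 0.42410 = 0.510. Hence P(¬H|E) = 1 − 0.510 = 0.490.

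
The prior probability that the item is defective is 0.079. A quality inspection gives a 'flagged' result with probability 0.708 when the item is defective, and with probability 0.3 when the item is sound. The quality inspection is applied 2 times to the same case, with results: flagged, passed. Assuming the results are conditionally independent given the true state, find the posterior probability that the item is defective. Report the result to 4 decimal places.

With H the event that the item is defective, the joint likelihood of the observed sequence is P(data|H) = 0.708·0.292 = 0.20674 and P(data|¬H) = 0.3·0.7 = 0.21000.
Bayes: P(H|data) = 0.079·0.20674 / (0.079·0.20674 + 0.921·0.21000) = 0.016332/0.20974 = 0.0779.

Posterior P(H) ≈ 0.0779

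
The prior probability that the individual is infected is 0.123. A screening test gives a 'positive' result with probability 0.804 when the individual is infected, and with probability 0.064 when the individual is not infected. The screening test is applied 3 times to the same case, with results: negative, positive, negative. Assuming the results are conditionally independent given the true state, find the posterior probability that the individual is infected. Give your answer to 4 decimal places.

Posterior P(H) ≈ 0.0717

With H the event that the individual is infected, the joint likelihood of the observed sequence is P(data|H) = 0.196·0.804·0.196 = 0.030886 and P(data|¬H) = 0.936·0.064·0.936 = 0.056070.
Bayes: P(H|data) = 0.123·0.030886 / (0.123·0.030886 + 0.877·0.056070) = 0.0037990/0.052973 = 0.0717.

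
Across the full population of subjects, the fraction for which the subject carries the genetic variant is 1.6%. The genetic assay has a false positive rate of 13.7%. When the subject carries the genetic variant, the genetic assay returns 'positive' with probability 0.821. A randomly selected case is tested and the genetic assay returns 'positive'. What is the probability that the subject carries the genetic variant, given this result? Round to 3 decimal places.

P(H | E) ≈ 0.089

Let H be the event that the subject carries the genetic variant. P(H) = 0.016, so P(¬H) = 0.984. With E the 'positive' result, P(E|H) = 0.821 and P(E|¬H) = 0.137.
P(E) = 0.821·0.016 + 0.137·0.984 = 0.013136 + 0.13481 = 0.14794.
By Bayes' theorem, P(H|E) = 0.013136 / 0.14794 = 0.089.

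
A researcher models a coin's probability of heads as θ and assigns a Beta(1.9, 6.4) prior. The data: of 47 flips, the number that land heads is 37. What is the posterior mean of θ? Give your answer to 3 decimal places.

Posterior mean ≈ 0.703

Observing 37 successes and 10 failures updates Beta(1.9, 6.4) by adding the success and failure counts to the two shape parameters: α = 1.9+37 = 38.9, β = 6.4+10 = 16.4.
E[θ | data] = 38.9/(38.9+16.4) = 0.703.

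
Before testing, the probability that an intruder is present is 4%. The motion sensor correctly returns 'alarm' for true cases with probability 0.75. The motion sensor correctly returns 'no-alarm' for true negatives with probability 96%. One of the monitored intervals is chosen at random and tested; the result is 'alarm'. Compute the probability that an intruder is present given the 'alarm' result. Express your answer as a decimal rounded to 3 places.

P(H | E) ≈ 0.439

Let H be the event that an intruder is present. P(H) = 0.04, so P(¬H) = 0.96. With E the 'alarm' result, P(E|H) = 0.75 and P(E|¬H) = 0.04.
P(E) = 0.75·0.04 + 0.04·0.96 = 0.030000 + 0.038400 = 0.068400.
By Bayes' theorem, P(H|E) = 0.030000 / 0.068400 = 0.439.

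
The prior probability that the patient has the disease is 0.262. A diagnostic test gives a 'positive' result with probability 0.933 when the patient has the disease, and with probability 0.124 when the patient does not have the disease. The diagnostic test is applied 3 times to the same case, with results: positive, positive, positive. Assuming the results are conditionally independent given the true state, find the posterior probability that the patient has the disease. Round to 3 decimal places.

With H the event that the patient has the disease, the joint likelihood of the observed sequence is P(data|H) = 0.933·0.933·0.933 = 0.81217 and P(data|¬H) = 0.124·0.124·0.124 = 0.0019066.
Bayes: P(H|data) = 0.262·0.81217 / (0.262·0.81217 + 0.738·0.0019066) = 0.21279/0.21419 = 0.9934.

Posterior P(H) ≈ 0.993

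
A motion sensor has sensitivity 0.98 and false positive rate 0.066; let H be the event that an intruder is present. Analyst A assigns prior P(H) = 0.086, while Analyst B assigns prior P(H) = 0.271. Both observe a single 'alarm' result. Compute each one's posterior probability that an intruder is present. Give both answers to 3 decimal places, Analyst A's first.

Analyst A: 0.583; Analyst B: 0.847

The likelihood ratio for an 'alarm' result is 0.98/0.066 = 14.848.
Analyst A: prior odds 0.086/0.914 = 0.094092; posterior odds 1.3971; posterior probability 0.583.
Analyst B: prior odds 0.271/0.729 = 0.37174; posterior odds 5.5198; posterior probability 0.847.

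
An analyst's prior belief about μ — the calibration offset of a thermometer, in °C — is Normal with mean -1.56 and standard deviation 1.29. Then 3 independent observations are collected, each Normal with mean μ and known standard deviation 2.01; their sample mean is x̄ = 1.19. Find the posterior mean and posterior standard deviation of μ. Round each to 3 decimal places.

With known σ, the Normal prior is conjugate. Weight on the data is w = (n/σ²)/(n/σ² + 1/τ₀²) = 0.742556/(0.742556+0.600925) = 0.55271.
Posterior mean = w·x̄ + (1−w)·μ₀ = 0.55271·1.19 + 0.44729·-1.56 = -0.040. Posterior variance = 1/(0.742556+0.600925) = 0.744335, so SD = 0.863.

Posterior mean ≈ -0.040; posterior SD ≈ 0.863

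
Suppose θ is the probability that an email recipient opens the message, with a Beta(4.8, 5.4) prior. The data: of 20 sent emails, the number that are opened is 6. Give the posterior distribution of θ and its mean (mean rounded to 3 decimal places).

Posterior: Beta(10.8, 19.4); mean ≈ 0.358

Observing 6 successes and 14 failures updates Beta(4.8, 5.4) by adding the success and failure counts to the two shape parameters: α = 4.8+6 = 10.8, β = 5.4+14 = 19.4.
Posterior mean = α/(α+β) = 10.8/30.2 = 0.358.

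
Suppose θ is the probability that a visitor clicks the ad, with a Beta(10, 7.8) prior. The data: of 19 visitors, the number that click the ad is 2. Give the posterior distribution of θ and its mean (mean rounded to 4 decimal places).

Observing 2 successes and 17 failures updates Beta(10, 7.8) by adding the success and failure counts to the two shape parameters: α = 10+2 = 12, β = 7.8+17 = 24.8.
Posterior mean = α/(α+β) = 12/36.8 = 0.3261.

Posterior: Beta(12, 24.8); mean ≈ 0.3261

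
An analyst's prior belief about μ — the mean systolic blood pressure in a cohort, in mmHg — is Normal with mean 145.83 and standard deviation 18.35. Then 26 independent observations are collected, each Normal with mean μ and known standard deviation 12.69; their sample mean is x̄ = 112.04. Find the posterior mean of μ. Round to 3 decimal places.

With known σ, the Normal prior is conjugate. Weight on the data is w = (n/σ²)/(n/σ² + 1/τ₀²) = 0.161454/(0.161454+0.00296980) = 0.98194.
Posterior mean = w·x̄ + (1−w)·μ₀ = 0.98194·112.04 + 0.018062·145.83 = 112.650.

Posterior mean ≈ 112.650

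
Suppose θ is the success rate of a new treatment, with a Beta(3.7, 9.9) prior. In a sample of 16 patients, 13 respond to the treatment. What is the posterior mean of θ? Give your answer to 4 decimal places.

Posterior mean ≈ 0.5642

The binomial likelihood is conjugate to the Beta prior: with 13 successes and 3 failures, the posterior is Beta(3.7+13, 9.9+3) = Beta(16.7, 12.9).
E[θ | data] = 16.7/(16.7+12.9) = 0.5642.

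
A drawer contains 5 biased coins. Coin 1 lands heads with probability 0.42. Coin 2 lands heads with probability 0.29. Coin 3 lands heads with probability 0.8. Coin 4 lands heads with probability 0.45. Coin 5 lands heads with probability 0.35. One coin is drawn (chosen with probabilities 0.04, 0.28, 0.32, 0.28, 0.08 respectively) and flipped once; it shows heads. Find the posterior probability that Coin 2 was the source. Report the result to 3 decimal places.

Posterior probability ≈ 0.160

Tabulate prior·likelihood by source: [1] prior 0.04, lik 0.42, product 0.01680; [2] prior 0.28, lik 0.29, product 0.08120; [3] prior 0.32, lik 0.8, product 0.2560; [4] prior 0.28, lik 0.45, product 0.1260; [5] prior 0.08, lik 0.35, product 0.02800.
Normalizing constant = 0.50800; the posterior for Coin 2 is its product over the sum, 0.08120/0.50800 = 0.160.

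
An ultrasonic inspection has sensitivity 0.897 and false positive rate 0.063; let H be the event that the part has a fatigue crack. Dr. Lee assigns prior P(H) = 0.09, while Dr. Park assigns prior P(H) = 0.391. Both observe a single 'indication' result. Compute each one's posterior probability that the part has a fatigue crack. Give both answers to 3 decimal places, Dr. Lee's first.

P('+'|H) = 0.897, P('+'|¬H) = 0.063.
Dr. Lee: numerator 0.897·0.09 = 0.080730; evidence = 0.080730+0.063·0.91 = 0.13806; posterior = 0.585.
Dr. Park: numerator 0.897·0.391 = 0.35073; evidence = 0.35073+0.063·0.609 = 0.38909; posterior = 0.901.

Dr. Lee: 0.585; Dr. Park: 0.901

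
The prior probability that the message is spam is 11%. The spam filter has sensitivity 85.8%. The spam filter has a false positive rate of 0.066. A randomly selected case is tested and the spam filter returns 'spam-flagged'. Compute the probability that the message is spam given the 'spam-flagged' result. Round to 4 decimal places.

P(H | E) ≈ 0.6164

Write H for 'the message is spam'. Prior odds H:¬H = 0.11/0.89 = 0.12360. For the 'spam-flagged' outcome, the likelihood ratio is 0.858/0.066 = 13.000.
Posterior odds = 0.12360 × 13.000 = 1.6067, so P(H|E) = 1.6067/(1+1.6067) = 0.6164.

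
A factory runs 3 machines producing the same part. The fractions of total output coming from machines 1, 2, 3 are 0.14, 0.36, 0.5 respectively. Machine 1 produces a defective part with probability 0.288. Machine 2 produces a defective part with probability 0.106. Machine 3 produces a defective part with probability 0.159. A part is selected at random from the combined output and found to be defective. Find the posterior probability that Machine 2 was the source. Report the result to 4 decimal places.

P(defective|M1) = 0.288; P(defective|M2) = 0.106; P(defective|M3) = 0.159.
Prior × likelihood for each source: 0.14·0.288=0.04032, 0.36·0.106=0.03816, 0.5·0.159=0.07950. Summing gives P(defective) = 0.15798.
P(Machine 2 | defective) = 0.03816 / 0.15798 = 0.2415.

Posterior probability ≈ 0.2415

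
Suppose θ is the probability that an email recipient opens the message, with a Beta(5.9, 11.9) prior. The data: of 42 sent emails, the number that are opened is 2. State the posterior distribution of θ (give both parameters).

Observing 2 successes and 40 failures updates Beta(5.9, 11.9) by adding the success and failure counts to the two shape parameters: α = 5.9+2 = 7.9, β = 11.9+40 = 51.9.

Posterior: Beta(7.9, 51.9)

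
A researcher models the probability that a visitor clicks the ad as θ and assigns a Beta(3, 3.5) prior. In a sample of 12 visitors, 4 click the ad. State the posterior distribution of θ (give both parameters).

The binomial likelihood is conjugate to the Beta prior: with 4 successes and 8 failures, the posterior is Beta(3+4, 3.5+8) = Beta(7, 11.5).

Posterior: Beta(7, 11.5)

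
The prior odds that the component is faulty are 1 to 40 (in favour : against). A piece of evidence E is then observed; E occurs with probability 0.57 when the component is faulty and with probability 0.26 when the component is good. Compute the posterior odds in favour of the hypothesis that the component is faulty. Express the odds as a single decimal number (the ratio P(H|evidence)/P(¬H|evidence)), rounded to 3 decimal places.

Prior odds = 1/40 = 0.025000.
Likelihood ratio for E = 0.57/0.26 = 2.1923.
Posterior odds = prior odds × LR = 0.054808.

Posterior odds ≈ 0.055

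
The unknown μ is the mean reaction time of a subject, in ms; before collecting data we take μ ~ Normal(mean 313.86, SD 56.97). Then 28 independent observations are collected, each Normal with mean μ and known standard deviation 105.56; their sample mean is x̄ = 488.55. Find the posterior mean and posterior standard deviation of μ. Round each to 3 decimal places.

Posterior mean ≈ 469.470; posterior SD ≈ 18.828

Prior precision 1/τ₀² = 1/56.97² = 0.00030811; data precision n/σ² = 28/105.56² = 0.00251281.
Posterior precision = 0.00030811 + 0.00251281 = 0.00282092, giving posterior SD = 1/√0.00282092 = 18.828.
Posterior mean = (0.00030811·313.86 + 0.00251281·488.55) / 0.00282092 = 469.470.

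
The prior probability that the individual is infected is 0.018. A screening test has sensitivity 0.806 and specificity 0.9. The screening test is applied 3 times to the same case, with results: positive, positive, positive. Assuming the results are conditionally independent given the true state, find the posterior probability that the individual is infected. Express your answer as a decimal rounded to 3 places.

Let H be the event that the individual is infected; start with P(H) = 0.018. P('positive'|H) = 0.806, P('positive'|¬H) = 0.1.
Update on result 1 ('positive'): P(H) ← 0.806·0.0180 / (0.806·0.0180 + 0.1·0.9820) = 0.014508/0.11271 = 0.1287.
Update on result 2 ('positive'): P(H) ← 0.806·0.1287 / (0.806·0.1287 + 0.1·0.8713) = 0.10375/0.19088 = 0.5435.
Update on result 3 ('positive'): P(H) ← 0.806·0.5435 / (0.806·0.5435 + 0.1·0.4565) = 0.43809/0.48374 = 0.9056.

Posterior P(H) ≈ 0.906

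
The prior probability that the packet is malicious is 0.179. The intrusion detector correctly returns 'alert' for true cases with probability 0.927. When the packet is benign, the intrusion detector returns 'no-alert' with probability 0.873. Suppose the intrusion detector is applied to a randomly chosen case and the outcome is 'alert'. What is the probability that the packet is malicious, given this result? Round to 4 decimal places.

Let H be the event that the packet is malicious. P(H) = 0.179, so P(¬H) = 0.821. With E the 'alert' result, P(E|H) = 0.927 and P(E|¬H) = 0.127.
P(E) = 0.927·0.179 + 0.127·0.821 = 0.16593 + 0.10427 = 0.27020.
By Bayes' theorem, P(H|E) = 0.16593 / 0.27020 = 0.6141.

P(H | E) ≈ 0.6141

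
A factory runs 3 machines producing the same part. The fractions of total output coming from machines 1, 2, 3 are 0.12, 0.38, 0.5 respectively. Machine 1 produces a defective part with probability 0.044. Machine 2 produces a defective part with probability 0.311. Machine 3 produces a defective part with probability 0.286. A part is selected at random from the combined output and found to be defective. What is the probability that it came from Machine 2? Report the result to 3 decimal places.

Posterior probability ≈ 0.444

Tabulate prior·likelihood by source: [1] prior 0.12, lik 0.044, product 0.005280; [2] prior 0.38, lik 0.311, product 0.1182; [3] prior 0.5, lik 0.286, product 0.1430.
Normalizing constant = 0.26646; the posterior for Machine 2 is its product over the sum, 0.1182/0.26646 = 0.444.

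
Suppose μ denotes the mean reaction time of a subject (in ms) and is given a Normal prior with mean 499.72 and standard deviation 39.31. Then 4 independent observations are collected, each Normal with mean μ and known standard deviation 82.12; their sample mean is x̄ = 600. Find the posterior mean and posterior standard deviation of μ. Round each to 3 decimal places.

Posterior mean ≈ 547.678; posterior SD ≈ 28.395

Prior precision 1/τ₀² = 1/39.31² = 0.00064713; data precision n/σ² = 4/82.12² = 0.00059315.
Posterior precision = 0.00064713 + 0.00059315 = 0.00124028, giving posterior SD = 1/√0.00124028 = 28.395.
Posterior mean = (0.00064713·499.72 + 0.00059315·600) / 0.00124028 = 547.678.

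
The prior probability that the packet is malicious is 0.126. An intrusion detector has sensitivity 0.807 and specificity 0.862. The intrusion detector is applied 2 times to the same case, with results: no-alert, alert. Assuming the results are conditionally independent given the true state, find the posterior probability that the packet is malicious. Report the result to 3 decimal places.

Posterior P(H) ≈ 0.159

With H the event that the packet is malicious, the joint likelihood of the observed sequence is P(data|H) = 0.193·0.807 = 0.15575 and P(data|¬H) = 0.862·0.138 = 0.11896.
Bayes: P(H|data) = 0.126·0.15575 / (0.126·0.15575 + 0.874·0.11896) = 0.019625/0.12359 = 0.1588.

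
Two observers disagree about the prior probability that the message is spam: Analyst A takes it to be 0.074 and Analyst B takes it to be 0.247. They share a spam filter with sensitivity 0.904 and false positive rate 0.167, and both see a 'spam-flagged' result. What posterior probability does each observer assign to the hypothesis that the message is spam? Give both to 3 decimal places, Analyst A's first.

Analyst A: 0.302; Analyst B: 0.640

The likelihood ratio for a 'spam-flagged' result is 0.904/0.167 = 5.4132.
Analyst A: prior odds 0.074/0.926 = 0.079914; posterior odds 0.43259; posterior probability 0.302.
Analyst B: prior odds 0.247/0.753 = 0.32802; posterior odds 1.7756; posterior probability 0.640.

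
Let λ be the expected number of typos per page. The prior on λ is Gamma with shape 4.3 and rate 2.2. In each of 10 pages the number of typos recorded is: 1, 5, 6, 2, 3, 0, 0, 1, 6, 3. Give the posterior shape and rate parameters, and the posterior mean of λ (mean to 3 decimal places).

Posterior: Gamma(shape=31.3, rate=12.2); mean ≈ 2.566

The Poisson likelihood adds the total count to the shape and the number of exposure periods to the rate. Here ∑xᵢ = 27 and n = 10, so shape 4.3→31.3 and rate 2.2→12.2.
E[λ | data] = 31.3/12.2 = 2.566.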